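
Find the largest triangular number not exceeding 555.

528

Solve n(n+1)/2 ≤ 555 for integer n.
n = 32 gives 528 ≤ 555, while n = 33 gives 561 > 555; so the answer is 528.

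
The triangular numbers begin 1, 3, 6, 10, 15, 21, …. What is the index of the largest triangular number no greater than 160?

Solve n(n+1)/2 ≤ 160 for integer n.
n = 17 gives 153 ≤ 160, while n = 18 gives 171 > 160; so the answer is index 17.

17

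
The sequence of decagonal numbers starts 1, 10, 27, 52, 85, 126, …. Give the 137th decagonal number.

The 137th decagonal number is n(4n−3) with n = 137.
137·(4·137 − 3) = 137·545 = 74665.

74665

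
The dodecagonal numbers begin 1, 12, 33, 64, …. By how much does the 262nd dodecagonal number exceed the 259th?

7803

262·(5·262 − 4) = 342172 and 259·(5·259 − 4) = 334369.
Difference: 342172 − 334369 = 7803.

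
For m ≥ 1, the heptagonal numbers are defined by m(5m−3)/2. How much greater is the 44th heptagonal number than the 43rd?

Consecutive heptagonal numbers differ by 5n − 4: here 5·44 − 4 = 216.

216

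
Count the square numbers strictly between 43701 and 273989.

The n-th square number is n².
Smallest index with value > 43701: n = 210 (giving 44100).
Largest index with value < 273989: n = 523 (giving 273529).
Indices 210 through 523: 314 terms.

314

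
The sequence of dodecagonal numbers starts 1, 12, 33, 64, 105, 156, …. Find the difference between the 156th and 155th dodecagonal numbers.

1551

Consecutive dodecagonal numbers differ by 10n − 9: here 10·156 − 9 = 1551.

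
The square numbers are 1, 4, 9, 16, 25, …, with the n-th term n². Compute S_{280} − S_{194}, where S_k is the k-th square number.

40764

280² = 78400 and 194² = 37636.
Difference: 78400 − 37636 = 40764.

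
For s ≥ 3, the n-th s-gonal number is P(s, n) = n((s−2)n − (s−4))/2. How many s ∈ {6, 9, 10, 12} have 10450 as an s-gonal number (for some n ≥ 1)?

s = 6: P(6, 72) = 10296 and P(6, 73) = 10585; 10450 is not s-gonal.
s = 9: P(9, 55) = 10450. ✓
s = 10: P(10, 51) = 10251 and P(10, 52) = 10660; 10450 is not s-gonal.
s = 12: P(12, 46) = 10396 and P(12, 47) = 10857; 10450 is not s-gonal.
Hits: s ∈ {9} → 1.

1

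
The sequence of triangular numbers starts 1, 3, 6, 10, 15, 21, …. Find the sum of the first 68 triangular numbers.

54740

Σ i(i+1)/2 = (Σi² + Σi) / 2 over i = 1..68.
Σi = 2346 and Σi² = 107134.
(1·107134 + 1·2346) / 2 = 109480/2 = 54740.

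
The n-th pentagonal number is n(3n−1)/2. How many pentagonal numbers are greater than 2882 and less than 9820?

The n-th pentagonal number is n(3n−1)/2.
Smallest index with value > 2882: n = 45 (giving 3015).
Largest index with value < 9820: n = 81 (giving 9801).
Indices 45 through 81: 37 terms.

37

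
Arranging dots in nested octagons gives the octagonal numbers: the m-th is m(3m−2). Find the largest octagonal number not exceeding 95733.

Solve n(3n−2) ≤ 95733 for integer n.
n = 178 gives 94696 ≤ 95733, while n = 179 gives 95765 > 95733; so the answer is 94696.

94696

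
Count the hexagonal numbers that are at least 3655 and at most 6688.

16

The n-th hexagonal number is n(2n−1).
Smallest index with value ≥ 3655: n = 43 (giving 3655).
Largest index with value ≤ 6688: n = 58 (giving 6670).
Indices 43 through 58: 16 terms.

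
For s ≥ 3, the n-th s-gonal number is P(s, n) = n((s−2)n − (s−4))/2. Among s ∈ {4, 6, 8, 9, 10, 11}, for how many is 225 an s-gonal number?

s = 4: P(4, 15) = 225. ✓
s = 6: P(6, 10) = 190 and P(6, 11) = 231; 225 is not s-gonal.
s = 8: P(8, 9) = 225. ✓
s = 9: P(9, 8) = 204 and P(9, 9) = 261; 225 is not s-gonal.
s = 10: P(10, 7) = 175 and P(10, 8) = 232; 225 is not s-gonal.
s = 11: P(11, 7) = 196 and P(11, 8) = 260; 225 is not s-gonal.
Hits: s ∈ {4, 8} → 2.

2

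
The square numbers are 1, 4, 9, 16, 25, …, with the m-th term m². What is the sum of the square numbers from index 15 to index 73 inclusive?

Σ_{i=15}^{73} i² = 132349 − 1015 = 131334.

131334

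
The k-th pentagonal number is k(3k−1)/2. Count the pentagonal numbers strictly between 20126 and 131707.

180

The n-th pentagonal number is n(3n−1)/2.
Smallest index with value > 20126: n = 117 (giving 20475).
Largest index with value < 131707: n = 296 (giving 131276).
Indices 117 through 296: 180 terms.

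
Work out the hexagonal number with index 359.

359·(2·359 − 1) = 359·717 = 257403.

257403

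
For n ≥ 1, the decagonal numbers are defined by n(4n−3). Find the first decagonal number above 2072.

2232

Solve n(4n−3) > 2072 for integer n.
The largest n with value ≤ 2072 is 23 (since 2047 ≤ 2072 < 2232), so the first above is n = 24, value 2232.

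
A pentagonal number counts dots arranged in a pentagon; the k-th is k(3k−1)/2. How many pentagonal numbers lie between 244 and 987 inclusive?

The n-th pentagonal number is n(3n−1)/2.
Smallest index with value ≥ 244: n = 13 (giving 247).
Largest index with value ≤ 987: n = 25 (giving 925).
Indices 13 through 25: 13 terms.

13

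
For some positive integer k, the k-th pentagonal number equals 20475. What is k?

117

Set n(3n−1)/2 = 20475, giving 3n² − n − 40950 = 0.
So n = (1 + 701) / 6 = 702/6 = 117.
Check: 117·(3·117 − 1)/2 = 20475. ✓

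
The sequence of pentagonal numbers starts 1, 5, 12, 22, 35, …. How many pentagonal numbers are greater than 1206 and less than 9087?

The n-th pentagonal number is n(3n−1)/2.
Smallest index with value > 1206: n = 29 (giving 1247).
Largest index with value < 9087: n = 77 (giving 8855).
Indices 29 through 77: 49 terms.

49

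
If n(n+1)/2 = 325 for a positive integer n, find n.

25

Set n(n+1)/2 = 325, giving n² + n − 650 = 0.
The discriminant is 1 + 8·325 = 2601, and √2601 = 51.
So n = (-1 + 51) / 2 = 50/2 = 25.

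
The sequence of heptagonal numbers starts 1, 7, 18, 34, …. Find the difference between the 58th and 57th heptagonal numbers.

Consecutive heptagonal numbers differ by 5n − 4: here 5·58 − 4 = 286.

286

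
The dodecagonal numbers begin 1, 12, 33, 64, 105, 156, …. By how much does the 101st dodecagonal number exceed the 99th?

1992

101·(5·101 − 4) = 50601 and 99·(5·99 − 4) = 48609.
Difference: 50601 − 48609 = 1992.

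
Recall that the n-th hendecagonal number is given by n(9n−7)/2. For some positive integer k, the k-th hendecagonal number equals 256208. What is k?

239

Set n(9n−7)/2 = 256208, giving 9n² − 7n − 512416 = 0.
So n = (7 + 4295) / 18 = 4302/18 = 239.
Check: 239·(9·239 − 7)/2 = 256208. ✓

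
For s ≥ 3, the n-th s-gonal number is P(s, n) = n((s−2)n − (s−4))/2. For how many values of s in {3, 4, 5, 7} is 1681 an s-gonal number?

1

s = 3: P(3, 57) = 1653 and P(3, 58) = 1711; 1681 is not s-gonal.
s = 4: P(4, 41) = 1681. ✓
s = 5: P(5, 33) = 1617 and P(5, 34) = 1717; 1681 is not s-gonal.
s = 7: P(7, 26) = 1651 and P(7, 27) = 1782; 1681 is not s-gonal.
Hits: s ∈ {4} → 1.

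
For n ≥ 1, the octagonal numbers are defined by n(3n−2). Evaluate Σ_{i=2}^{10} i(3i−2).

1044

Σ i(3i−2) = 3Σi² − 2Σi over i = 2..10.
Σi = 55 − 1 = 54 and Σi² = 385 − 1 = 384.
3·384 − 2·54 = 1044.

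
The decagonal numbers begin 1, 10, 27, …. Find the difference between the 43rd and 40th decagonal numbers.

987

43·(4·43 − 3) = 7267 and 40·(4·40 − 3) = 6280.
Difference: 7267 − 6280 = 987.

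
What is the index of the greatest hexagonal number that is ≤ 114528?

239

Solve n(2n−1) ≤ 114528 for integer n.
n = 239 gives 114003 ≤ 114528, while n = 240 gives 114960 > 114528; so the answer is index 239.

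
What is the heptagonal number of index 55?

The 55th heptagonal number is n(5n−3)/2 with n = 55.
55·(5·55 − 3)/2 = 55·272/2 = 55·136 = 7480.

7480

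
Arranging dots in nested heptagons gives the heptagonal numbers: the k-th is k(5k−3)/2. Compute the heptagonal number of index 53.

6943

The 53rd heptagonal number is n(5n−3)/2 with n = 53.
53·(5·53 − 3)/2 = 53·262/2 = 53·131 = 6943.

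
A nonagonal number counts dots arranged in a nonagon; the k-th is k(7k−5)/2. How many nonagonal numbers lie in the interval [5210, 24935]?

The n-th nonagonal number is n(7n−5)/2.
Smallest index with value ≥ 5210: n = 39 (giving 5226).
Largest index with value ≤ 24935: n = 84 (giving 24486).
Indices 39 through 84: 46 terms.

46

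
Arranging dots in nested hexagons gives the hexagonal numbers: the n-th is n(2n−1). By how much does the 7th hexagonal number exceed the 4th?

63

7·(2·7 − 1) = 91 and 4·(2·4 − 1) = 28.
Difference: 91 − 28 = 63.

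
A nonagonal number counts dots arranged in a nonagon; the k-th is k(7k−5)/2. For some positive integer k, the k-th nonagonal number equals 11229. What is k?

57

Set n(7n−5)/2 = 11229, giving 7n² − 5n − 22458 = 0.
So n = (5 + 793) / 14 = 798/14 = 57.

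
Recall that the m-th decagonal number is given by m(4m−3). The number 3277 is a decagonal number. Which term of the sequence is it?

29

Set n(4n−3) = 3277, giving 4n² − 3n − 3277 = 0.
The discriminant is 9 + 16·3277 = 52441, and √52441 = 229.
So n = (3 + 229) / 8 = 232/8 = 29.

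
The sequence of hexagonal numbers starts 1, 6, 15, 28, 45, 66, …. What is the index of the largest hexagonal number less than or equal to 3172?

Solve n(2n−1) ≤ 3172 for integer n.
n = 40 gives 3160 ≤ 3172, while n = 41 gives 3321 > 3172; so the answer is index 40.

40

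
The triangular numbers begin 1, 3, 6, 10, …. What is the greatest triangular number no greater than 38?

36

Solve n(n+1)/2 ≤ 38 for integer n.
n = 8 gives 36 ≤ 38, while n = 9 gives 45 > 38; so the answer is 36.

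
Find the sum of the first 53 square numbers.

Σ_{i=1}^{53} i² = 53·54·107/6 = 51039.

51039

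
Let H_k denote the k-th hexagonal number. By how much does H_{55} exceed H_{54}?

217

Consecutive hexagonal numbers differ by 4n − 3: here 4·55 − 3 = 217.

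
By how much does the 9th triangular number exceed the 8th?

Consecutive triangular numbers differ by n: T_{9} − T_{8} = 9.

9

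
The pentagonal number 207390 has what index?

Set n(3n−1)/2 = 207390, giving 3n² − n − 414780 = 0.
The discriminant is 1 + 24·207390 = 4977361, and √4977361 = 2231.
So n = (1 + 2231) / 6 = 2232/6 = 372.
Check: 372·(3·372 − 1)/2 = 207390. ✓

372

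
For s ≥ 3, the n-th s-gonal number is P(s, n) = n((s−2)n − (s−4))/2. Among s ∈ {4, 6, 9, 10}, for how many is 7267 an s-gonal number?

1

s = 4: P(4, 85) = 7225 and P(4, 86) = 7396; 7267 is not s-gonal.
s = 6: P(6, 60) = 7140 and P(6, 61) = 7381; 7267 is not s-gonal.
s = 9: P(9, 45) = 6975 and P(9, 46) = 7291; 7267 is not s-gonal.
s = 10: P(10, 43) = 7267. ✓
Hits: s ∈ {10} → 1.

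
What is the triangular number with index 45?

1035

45·46/2 = 2070/2 = 1035.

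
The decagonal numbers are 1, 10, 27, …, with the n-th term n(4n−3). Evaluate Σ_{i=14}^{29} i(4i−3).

Σ i(4i−3) = 4Σi² − 3Σi over i = 14..29.
Σi = 435 − 91 = 344 and Σi² = 8555 − 819 = 7736.
4·7736 − 3·344 = 29912.

29912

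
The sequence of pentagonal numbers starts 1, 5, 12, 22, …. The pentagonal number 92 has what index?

8

Set n(3n−1)/2 = 92, giving 3n² − n − 184 = 0.
The discriminant is 1 + 24·92 = 2209, and √2209 = 47.
So n = (1 + 47) / 6 = 48/6 = 8.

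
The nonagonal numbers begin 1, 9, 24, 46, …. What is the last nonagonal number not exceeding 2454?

Solve n(7n−5)/2 ≤ 2454 for integer n.
n = 26 gives 2301 ≤ 2454, while n = 27 gives 2484 > 2454; so the answer is 2301.

2301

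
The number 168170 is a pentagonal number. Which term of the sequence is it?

335

Set n(3n−1)/2 = 168170, giving 3n² − n − 336340 = 0.
So n = (1 + 2009) / 6 = 2010/6 = 335.
Check: 335·(3·335 − 1)/2 = 168170. ✓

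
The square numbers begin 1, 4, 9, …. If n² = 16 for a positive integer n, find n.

We need n² = 16, so n = √16 = 4.
Check: 4² = 16. ✓

4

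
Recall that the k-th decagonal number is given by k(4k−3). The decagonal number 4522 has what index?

Set n(4n−3) = 4522, giving 4n² − 3n − 4522 = 0.
The discriminant is 9 + 16·4522 = 72361, and √72361 = 269.
So n = (3 + 269) / 8 = 272/8 = 34.

34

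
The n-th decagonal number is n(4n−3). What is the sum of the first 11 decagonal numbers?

Σ i(4i−3) = 4Σi² − 3Σi over i = 1..11.
Σi = 66 and Σi² = 506.
4·506 − 3·66 = 1826.

1826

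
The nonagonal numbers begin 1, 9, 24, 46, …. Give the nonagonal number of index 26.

2301

The 26th nonagonal number is n(7n−5)/2 with n = 26.
26·(7·26 − 5)/2 = 26·177/2 = 2301.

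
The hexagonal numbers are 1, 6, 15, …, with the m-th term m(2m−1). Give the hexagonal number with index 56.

6216

The 56th hexagonal number is n(2n−1) with n = 56.
56·(2·56 − 1) = 56·111 = 6216.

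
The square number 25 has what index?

5

We need n² = 25, so n = √25 = 5.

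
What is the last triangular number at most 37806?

37675

Solve n(n+1)/2 ≤ 37806 for integer n.
n = 274 gives 37675 ≤ 37806, while n = 275 gives 37950 > 37806; so the answer is 37675.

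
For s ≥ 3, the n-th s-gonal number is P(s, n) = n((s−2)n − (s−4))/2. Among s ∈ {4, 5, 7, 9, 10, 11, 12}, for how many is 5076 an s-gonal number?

1

s = 4: P(4, 71) = 5041 and P(4, 72) = 5184; 5076 is not s-gonal.
s = 5: P(5, 58) = 5017 and P(5, 59) = 5192; 5076 is not s-gonal.
s = 7: P(7, 45) = 4995 and P(7, 46) = 5221; 5076 is not s-gonal.
s = 9: P(9, 38) = 4959 and P(9, 39) = 5226; 5076 is not s-gonal.
s = 10: P(10, 36) = 5076. ✓
s = 11: P(11, 33) = 4785 and P(11, 34) = 5083; 5076 is not s-gonal.
s = 12: P(12, 32) = 4992 and P(12, 33) = 5313; 5076 is not s-gonal.
Hits: s ∈ {10} → 1.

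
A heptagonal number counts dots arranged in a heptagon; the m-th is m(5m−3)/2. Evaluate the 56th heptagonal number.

The 56th heptagonal number is n(5n−3)/2 with n = 56.
56·(5·56 − 3)/2 = 56·277/2 = 7756.

7756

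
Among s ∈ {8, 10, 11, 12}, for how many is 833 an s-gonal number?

2

s = 8: P(8, 17) = 833. ✓
s = 10: P(10, 14) = 742 and P(10, 15) = 855; 833 is not s-gonal.
s = 11: P(11, 14) = 833. ✓
s = 12: P(12, 13) = 793 and P(12, 14) = 924; 833 is not s-gonal.
Hits: s ∈ {8, 11} → 2.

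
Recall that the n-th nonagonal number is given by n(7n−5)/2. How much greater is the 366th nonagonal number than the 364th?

5105

366·(7·366 − 5)/2 = 467931 and 364·(7·364 − 5)/2 = 462826.
Difference: 467931 − 462826 = 5105.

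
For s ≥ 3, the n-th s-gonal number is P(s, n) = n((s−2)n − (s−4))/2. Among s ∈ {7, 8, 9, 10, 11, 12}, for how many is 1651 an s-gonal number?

s = 7: P(7, 26) = 1651. ✓
s = 8: P(8, 23) = 1541 and P(8, 24) = 1680; 1651 is not s-gonal.
s = 9: P(9, 22) = 1639 and P(9, 23) = 1794; 1651 is not s-gonal.
s = 10: P(10, 20) = 1540 and P(10, 21) = 1701; 1651 is not s-gonal.
s = 11: P(11, 19) = 1558 and P(11, 20) = 1730; 1651 is not s-gonal.
s = 12: P(12, 18) = 1548 and P(12, 19) = 1729; 1651 is not s-gonal.
Hits: s ∈ {7} → 1.

1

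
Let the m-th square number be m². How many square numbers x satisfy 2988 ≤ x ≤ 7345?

The n-th square number is n².
Smallest index with value ≥ 2988: n = 55 (giving 3025).
Largest index with value ≤ 7345: n = 85 (giving 7225).
Indices 55 through 85: 31 terms.

31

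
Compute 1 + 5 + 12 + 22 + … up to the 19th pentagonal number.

3610

Σ i(3i−1)/2 = (3Σi² − Σi) / 2 over i = 1..19.
Σi = 190 and Σi² = 2470.
(3·2470 − 1·190) / 2 = 7220/2 = 3610.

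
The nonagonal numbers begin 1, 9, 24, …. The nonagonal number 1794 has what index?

Set n(7n−5)/2 = 1794, giving 7n² − 5n − 3588 = 0.
The discriminant is 25 + 56·1794 = 100489, and √100489 = 317.
So n = (5 + 317) / 14 = 322/14 = 23.
Check: 23·(7·23 − 5)/2 = 1794. ✓

23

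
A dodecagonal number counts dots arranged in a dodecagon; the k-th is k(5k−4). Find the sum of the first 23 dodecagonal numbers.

Σ i(5i−4) = 5Σi² − 4Σi over i = 1..23.
Σi = 276 and Σi² = 4324.
5·4324 − 4·276 = 20516.

20516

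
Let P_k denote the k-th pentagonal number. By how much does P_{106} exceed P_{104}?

106·(3·106 − 1)/2 = 16801 and 104·(3·104 − 1)/2 = 16172.
Difference: 16801 − 16172 = 629.

629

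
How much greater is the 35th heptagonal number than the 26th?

35·(5·35 − 3)/2 = 3010 and 26·(5·26 − 3)/2 = 1651.
Difference: 3010 − 1651 = 1359.

1359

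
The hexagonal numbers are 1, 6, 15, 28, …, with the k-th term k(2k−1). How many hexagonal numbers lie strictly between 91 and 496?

The n-th hexagonal number is n(2n−1).
Smallest index with value > 91: n = 8 (giving 120).
Largest index with value < 496: n = 15 (giving 435).
Indices 8 through 15: 8 terms.

8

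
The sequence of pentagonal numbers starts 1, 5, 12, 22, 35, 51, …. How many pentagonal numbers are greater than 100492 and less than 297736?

The n-th pentagonal number is n(3n−1)/2.
Smallest index with value > 100492: n = 260 (giving 101270).
Largest index with value < 297736: n = 445 (giving 296815).
Indices 260 through 445: 186 terms.

186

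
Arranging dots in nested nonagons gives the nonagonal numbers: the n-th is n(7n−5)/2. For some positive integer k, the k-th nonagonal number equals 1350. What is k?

20

Set n(7n−5)/2 = 1350, giving 7n² − 5n − 2700 = 0.
So n = (5 + 275) / 14 = 280/14 = 20.
Check: 20·(7·20 − 5)/2 = 1350. ✓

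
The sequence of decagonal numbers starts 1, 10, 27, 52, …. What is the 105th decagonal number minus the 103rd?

1658

105·(4·105 − 3) = 43785 and 103·(4·103 − 3) = 42127.
Difference: 43785 − 42127 = 1658.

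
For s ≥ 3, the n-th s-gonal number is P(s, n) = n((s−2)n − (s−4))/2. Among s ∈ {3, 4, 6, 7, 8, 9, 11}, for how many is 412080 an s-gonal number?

1

s = 3: P(3, 907) = 411778 and P(3, 908) = 412686; 412080 is not s-gonal.
s = 4: P(4, 641) = 410881 and P(4, 642) = 412164; 412080 is not s-gonal.
s = 6: P(6, 454) = 411778 and P(6, 455) = 413595; 412080 is not s-gonal.
s = 7: P(7, 406) = 411481 and P(7, 407) = 413512; 412080 is not s-gonal.
s = 8: P(8, 370) = 409960 and P(8, 371) = 412181; 412080 is not s-gonal.
s = 9: P(9, 343) = 410914 and P(9, 344) = 413316; 412080 is not s-gonal.
s = 11: P(11, 303) = 412080. ✓
Hits: s ∈ {11} → 1.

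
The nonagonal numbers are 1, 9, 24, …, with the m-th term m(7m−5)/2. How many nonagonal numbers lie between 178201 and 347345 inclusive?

The n-th nonagonal number is n(7n−5)/2.
Smallest index with value ≥ 178201: n = 226 (giving 178201).
Largest index with value ≤ 347345: n = 315 (giving 346500).
Indices 226 through 315: 90 terms.

90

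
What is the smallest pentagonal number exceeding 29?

35

Solve n(3n−1)/2 > 29 for integer n.
The largest n with value ≤ 29 is 4 (since 22 ≤ 29 < 35), so the first above is n = 5, value 35.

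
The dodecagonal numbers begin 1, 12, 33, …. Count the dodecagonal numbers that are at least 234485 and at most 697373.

157

The n-th dodecagonal number is n(5n−4).
Smallest index with value ≥ 234485: n = 217 (giving 234577).
Largest index with value ≤ 697373: n = 373 (giving 694153).
Indices 217 through 373: 157 terms.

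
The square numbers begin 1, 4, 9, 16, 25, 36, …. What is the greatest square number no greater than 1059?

1024

Solve n² ≤ 1059 for integer n.
n = 32 gives 1024 ≤ 1059, while n = 33 gives 1089 > 1059; so the answer is 1024.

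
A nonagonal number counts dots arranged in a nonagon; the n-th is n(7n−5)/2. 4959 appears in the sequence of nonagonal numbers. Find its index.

Set n(7n−5)/2 = 4959, giving 7n² − 5n − 9918 = 0.
So n = (5 + 527) / 14 = 532/14 = 38.
Check: 38·(7·38 − 5)/2 = 4959. ✓

38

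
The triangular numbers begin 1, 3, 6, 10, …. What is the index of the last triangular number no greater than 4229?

Solve n(n+1)/2 ≤ 4229 for integer n.
n = 91 gives 4186 ≤ 4229, while n = 92 gives 4278 > 4229; so the answer is index 91.

91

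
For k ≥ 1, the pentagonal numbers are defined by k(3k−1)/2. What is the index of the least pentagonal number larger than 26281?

133

Solve n(3n−1)/2 > 26281 for integer n.
The largest n with value ≤ 26281 is 132 (since 26070 ≤ 26281 < 26467), so the first above is n = 133, value 26467.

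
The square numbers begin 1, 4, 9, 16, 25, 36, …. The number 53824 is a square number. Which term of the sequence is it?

We need n² = 53824, so n = √53824 = 232.
Check: 232² = 53824. ✓

232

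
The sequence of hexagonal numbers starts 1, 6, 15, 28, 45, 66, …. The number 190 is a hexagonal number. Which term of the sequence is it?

Set n(2n−1) = 190, giving 2n² − n − 190 = 0.
The discriminant is 1 + 8·190 = 1521, and √1521 = 39.
So n = (1 + 39) / 4 = 40/4 = 10.

10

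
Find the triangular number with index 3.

The 3rd triangular number is n(n+1)/2 with n = 3.
3·4/2 = 12/2 = 6.

6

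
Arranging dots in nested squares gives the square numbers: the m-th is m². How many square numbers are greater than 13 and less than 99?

6

The n-th square number is n².
Smallest index with value > 13: n = 4 (giving 16).
Largest index with value < 99: n = 9 (giving 81).
Indices 4 through 9: 6 terms.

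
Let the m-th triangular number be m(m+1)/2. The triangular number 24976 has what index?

Set n(n+1)/2 = 24976, giving n² + n − 49952 = 0.
The discriminant is 1 + 8·24976 = 199809, and √199809 = 447.
So n = (-1 + 447) / 2 = 446/2 = 223.
Check: 223·224/2 = 24976. ✓

223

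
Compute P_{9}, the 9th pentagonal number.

117

The 9th pentagonal number is n(3n−1)/2 with n = 9.
9·(3·9 − 1)/2 = 9·26/2 = 9·13 = 117.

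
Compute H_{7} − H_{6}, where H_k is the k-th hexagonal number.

Consecutive hexagonal numbers differ by 4n − 3: here 4·7 − 3 = 25.

25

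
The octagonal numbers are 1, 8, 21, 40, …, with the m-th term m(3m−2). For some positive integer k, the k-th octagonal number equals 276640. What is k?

Set n(3n−2) = 276640, giving 3n² − 2n − 276640 = 0.
The discriminant is 4 + 12·276640 = 3319684, and √3319684 = 1822.
So n = (2 + 1822) / 6 = 1824/6 = 304.

304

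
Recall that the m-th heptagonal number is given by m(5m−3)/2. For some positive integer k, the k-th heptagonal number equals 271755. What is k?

330

Set n(5n−3)/2 = 271755, giving 5n² − 3n − 543510 = 0.
The discriminant is 9 + 40·271755 = 10870209, and √10870209 = 3297.
So n = (3 + 3297) / 10 = 3300/10 = 330.
Check: 330·(5·330 − 3)/2 = 271755. ✓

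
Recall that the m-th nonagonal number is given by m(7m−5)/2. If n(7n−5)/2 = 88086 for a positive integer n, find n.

Set n(7n−5)/2 = 88086, giving 7n² − 5n − 176172 = 0.
The discriminant is 25 + 56·88086 = 4932841, and √4932841 = 2221.
So n = (5 + 2221) / 14 = 2226/14 = 159.
Check: 159·(7·159 − 5)/2 = 88086. ✓

159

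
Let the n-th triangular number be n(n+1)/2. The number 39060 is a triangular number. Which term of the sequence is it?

279

Set n(n+1)/2 = 39060, giving n² + n − 78120 = 0.
The discriminant is 1 + 8·39060 = 312481, and √312481 = 559.
So n = (-1 + 559) / 2 = 558/2 = 279.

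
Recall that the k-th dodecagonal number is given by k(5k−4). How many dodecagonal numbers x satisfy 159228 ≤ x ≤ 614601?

The n-th dodecagonal number is n(5n−4).
Smallest index with value ≥ 159228: n = 179 (giving 159489).
Largest index with value ≤ 614601: n = 351 (giving 614601).
Indices 179 through 351: 173 terms.

173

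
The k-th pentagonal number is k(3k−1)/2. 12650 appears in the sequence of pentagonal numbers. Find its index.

92

Set n(3n−1)/2 = 12650, giving 3n² − n − 25300 = 0.
So n = (1 + 551) / 6 = 552/6 = 92.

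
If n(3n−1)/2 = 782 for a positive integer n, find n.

Set n(3n−1)/2 = 782, giving 3n² − n − 1564 = 0.
The discriminant is 1 + 24·782 = 18769, and √18769 = 137.
So n = (1 + 137) / 6 = 138/6 = 23.

23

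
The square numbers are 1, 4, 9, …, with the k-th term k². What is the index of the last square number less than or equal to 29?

5

Solve n² ≤ 29 for integer n.
n = 5 gives 25 ≤ 29, while n = 6 gives 36 > 29; so the answer is index 5.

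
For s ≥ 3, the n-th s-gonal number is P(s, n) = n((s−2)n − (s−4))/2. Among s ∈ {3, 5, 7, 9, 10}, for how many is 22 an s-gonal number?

s = 3: P(3, 6) = 21 and P(3, 7) = 28; 22 is not s-gonal.
s = 5: P(5, 4) = 22. ✓
s = 7: P(7, 3) = 18 and P(7, 4) = 34; 22 is not s-gonal.
s = 9: P(9, 2) = 9 and P(9, 3) = 24; 22 is not s-gonal.
s = 10: P(10, 2) = 10 and P(10, 3) = 27; 22 is not s-gonal.
Hits: s ∈ {5} → 1.

1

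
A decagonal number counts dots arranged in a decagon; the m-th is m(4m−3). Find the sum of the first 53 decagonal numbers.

Σ i(4i−3) = 4Σi² − 3Σi over i = 1..53.
Σi = 1431 and Σi² = 51039.
4·51039 − 3·1431 = 199863.

199863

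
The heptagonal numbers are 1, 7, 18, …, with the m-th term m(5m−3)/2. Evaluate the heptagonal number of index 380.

380·(5·380 − 3)/2 = 380·1897/2 = 360430.

360430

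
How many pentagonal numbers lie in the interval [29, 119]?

5

The n-th pentagonal number is n(3n−1)/2.
Smallest index with value ≥ 29: n = 5 (giving 35).
Largest index with value ≤ 119: n = 9 (giving 117).
Indices 5 through 9: 5 terms.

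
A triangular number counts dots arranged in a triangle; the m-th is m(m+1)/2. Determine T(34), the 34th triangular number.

595

The 34th triangular number is n(n+1)/2 with n = 34.
34·35/2 = 1190/2 = 595.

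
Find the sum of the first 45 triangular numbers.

16215

Σ i(i+1)/2 = (Σi² + Σi) / 2 over i = 1..45.
Σi = 1035 and Σi² = 31395.
(1·31395 + 1·1035) / 2 = 32430/2 = 16215.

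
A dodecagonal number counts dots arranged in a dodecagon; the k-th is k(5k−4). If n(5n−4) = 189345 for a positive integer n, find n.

195

Set n(5n−4) = 189345, giving 5n² − 4n − 189345 = 0.
The discriminant is 16 + 20·189345 = 3786916, and √3786916 = 1946.
So n = (4 + 1946) / 10 = 1950/10 = 195.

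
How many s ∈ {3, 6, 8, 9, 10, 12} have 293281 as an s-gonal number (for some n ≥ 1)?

s = 3: P(3, 765) = 292995 and P(3, 766) = 293761; 293281 is not s-gonal.
s = 6: P(6, 383) = 292995 and P(6, 384) = 294528; 293281 is not s-gonal.
s = 8: P(8, 313) = 293281. ✓
s = 9: P(9, 289) = 291601 and P(9, 290) = 293625; 293281 is not s-gonal.
s = 10: P(10, 271) = 292951 and P(10, 272) = 295120; 293281 is not s-gonal.
s = 12: P(12, 242) = 291852 and P(12, 243) = 294273; 293281 is not s-gonal.
Hits: s ∈ {8} → 1.

1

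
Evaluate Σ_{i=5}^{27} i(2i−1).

Σ i(2i−1) = 2Σi² − Σi over i = 5..27.
Σi = 378 − 10 = 368 and Σi² = 6930 − 30 = 6900.
2·6900 − 1·368 = 13432.

13432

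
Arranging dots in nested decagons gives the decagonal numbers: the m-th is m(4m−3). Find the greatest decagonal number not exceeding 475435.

Solve n(4n−3) ≤ 475435 for integer n.
n = 345 gives 475065 ≤ 475435, while n = 346 gives 477826 > 475435; so the answer is 475065.

475065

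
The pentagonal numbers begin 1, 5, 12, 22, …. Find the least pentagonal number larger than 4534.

4676

Solve n(3n−1)/2 > 4534 for integer n.
The largest n with value ≤ 4534 is 55 (since 4510 ≤ 4534 < 4676), so the first above is n = 56, value 4676.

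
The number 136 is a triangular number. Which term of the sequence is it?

Set n(n+1)/2 = 136, giving n² + n − 272 = 0.
The discriminant is 1 + 8·136 = 1089, and √1089 = 33.
So n = (-1 + 33) / 2 = 32/2 = 16.

16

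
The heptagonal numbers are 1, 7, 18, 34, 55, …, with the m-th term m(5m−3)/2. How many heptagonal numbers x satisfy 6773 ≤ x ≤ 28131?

The n-th heptagonal number is n(5n−3)/2.
Smallest index with value ≥ 6773: n = 53 (giving 6943).
Largest index with value ≤ 28131: n = 106 (giving 27931).
Indices 53 through 106: 54 terms.

54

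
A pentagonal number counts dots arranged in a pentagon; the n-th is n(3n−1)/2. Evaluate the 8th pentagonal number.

92

The 8th pentagonal number is n(3n−1)/2 with n = 8.
8·(3·8 − 1)/2 = 8·23/2 = 92.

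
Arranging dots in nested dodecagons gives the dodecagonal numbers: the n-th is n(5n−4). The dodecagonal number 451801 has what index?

301

Set n(5n−4) = 451801, giving 5n² − 4n − 451801 = 0.
The discriminant is 16 + 20·451801 = 9036036, and √9036036 = 3006.
So n = (4 + 3006) / 10 = 3010/10 = 301.
Check: 301·(5·301 − 4) = 451801. ✓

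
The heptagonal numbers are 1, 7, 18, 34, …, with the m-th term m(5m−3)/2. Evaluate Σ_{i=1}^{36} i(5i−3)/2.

Σ i(5i−3)/2 = (5Σi² − 3Σi) / 2 over i = 1..36.
Σi = 666 and Σi² = 16206.
(5·16206 − 3·666) / 2 = 79032/2 = 39516.

39516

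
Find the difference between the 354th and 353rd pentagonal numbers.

Consecutive pentagonal numbers differ by 3n − 2: here 3·354 − 2 = 1060.

1060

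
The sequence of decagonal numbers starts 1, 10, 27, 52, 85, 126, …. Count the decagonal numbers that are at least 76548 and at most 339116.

The n-th decagonal number is n(4n−3).
Smallest index with value ≥ 76548: n = 139 (giving 76867).
Largest index with value ≤ 339116: n = 291 (giving 337851).
Indices 139 through 291: 153 terms.

153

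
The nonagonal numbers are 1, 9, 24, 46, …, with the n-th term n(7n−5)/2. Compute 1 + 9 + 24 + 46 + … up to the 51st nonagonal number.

Σ i(7i−5)/2 = (7Σi² − 5Σi) / 2 over i = 1..51.
Σi = 1326 and Σi² = 45526.
(7·45526 − 5·1326) / 2 = 312052/2 = 156026.

156026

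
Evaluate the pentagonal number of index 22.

715

22·(3·22 − 1)/2 = 22·65/2 = 715.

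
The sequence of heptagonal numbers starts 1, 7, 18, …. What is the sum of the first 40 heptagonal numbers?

54120

Σ i(5i−3)/2 = (5Σi² − 3Σi) / 2 over i = 1..40.
Σi = 820 and Σi² = 22140.
(5·22140 − 3·820) / 2 = 108240/2 = 54120.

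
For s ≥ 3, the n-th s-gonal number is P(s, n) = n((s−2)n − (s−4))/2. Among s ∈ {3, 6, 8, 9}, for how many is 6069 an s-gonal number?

s = 3: P(3, 109) = 5995 and P(3, 110) = 6105; 6069 is not s-gonal.
s = 6: P(6, 55) = 5995 and P(6, 56) = 6216; 6069 is not s-gonal.
s = 8: P(8, 45) = 5985 and P(8, 46) = 6256; 6069 is not s-gonal.
s = 9: P(9, 42) = 6069. ✓
Hits: s ∈ {9} → 1.

1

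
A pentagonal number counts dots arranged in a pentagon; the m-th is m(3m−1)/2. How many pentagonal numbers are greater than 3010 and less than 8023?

29

The n-th pentagonal number is n(3n−1)/2.
Smallest index with value > 3010: n = 45 (giving 3015).
Largest index with value < 8023: n = 73 (giving 7957).
Indices 45 through 73: 29 terms.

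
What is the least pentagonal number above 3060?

Solve n(3n−1)/2 > 3060 for integer n.
The largest n with value ≤ 3060 is 45 (since 3015 ≤ 3060 < 3151), so the first above is n = 46, value 3151.

3151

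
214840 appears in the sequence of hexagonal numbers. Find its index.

328

Set n(2n−1) = 214840, giving 2n² − n − 214840 = 0.
The discriminant is 1 + 8·214840 = 1718721, and √1718721 = 1311.
So n = (1 + 1311) / 4 = 1312/4 = 328.
Check: 328·(2·328 − 1) = 214840. ✓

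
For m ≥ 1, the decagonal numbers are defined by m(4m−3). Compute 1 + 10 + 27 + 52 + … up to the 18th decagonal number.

Σ i(4i−3) = 4Σi² − 3Σi over i = 1..18.
Σi = 171 and Σi² = 2109.
4·2109 − 3·171 = 7923.

7923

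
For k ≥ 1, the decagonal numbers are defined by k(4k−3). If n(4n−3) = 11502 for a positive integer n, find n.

Set n(4n−3) = 11502, giving 4n² − 3n − 11502 = 0.
The discriminant is 9 + 16·11502 = 184041, and √184041 = 429.
So n = (3 + 429) / 8 = 432/8 = 54.
Check: 54·(4·54 − 3) = 11502. ✓

54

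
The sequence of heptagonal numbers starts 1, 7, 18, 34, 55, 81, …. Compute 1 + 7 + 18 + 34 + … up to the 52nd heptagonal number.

118508

Σ i(5i−3)/2 = (5Σi² − 3Σi) / 2 over i = 1..52.
Σi = 1378 and Σi² = 48230.
(5·48230 − 3·1378) / 2 = 237016/2 = 118508.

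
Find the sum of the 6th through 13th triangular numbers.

Σ i(i+1)/2 = (Σi² + Σi) / 2 over i = 6..13.
Σi = 91 − 15 = 76 and Σi² = 819 − 55 = 764.
(1·764 + 1·76) / 2 = 840/2 = 420.

420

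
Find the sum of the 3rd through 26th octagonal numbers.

Σ i(3i−2) = 3Σi² − 2Σi over i = 3..26.
Σi = 351 − 3 = 348 and Σi² = 6201 − 5 = 6196.
3·6196 − 2·348 = 17892.

17892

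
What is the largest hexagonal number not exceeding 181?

153

Solve n(2n−1) ≤ 181 for integer n.
n = 9 gives 153 ≤ 181, while n = 10 gives 190 > 181; so the answer is 153.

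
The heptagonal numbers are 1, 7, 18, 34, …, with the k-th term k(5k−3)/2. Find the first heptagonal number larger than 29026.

Solve n(5n−3)/2 > 29026 for integer n.
The largest n with value ≤ 29026 is 108 (since 28998 ≤ 29026 < 29539), so the first above is n = 109, value 29539.

29539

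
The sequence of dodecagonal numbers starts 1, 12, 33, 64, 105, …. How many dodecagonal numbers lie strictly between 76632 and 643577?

235

The n-th dodecagonal number is n(5n−4).
Smallest index with value > 76632: n = 125 (giving 77625).
Largest index with value < 643577: n = 359 (giving 642969).
Indices 125 through 359: 235 terms.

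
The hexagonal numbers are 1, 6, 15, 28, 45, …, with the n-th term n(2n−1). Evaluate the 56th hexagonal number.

The 56th hexagonal number is n(2n−1) with n = 56.
56·(2·56 − 1) = 56·111 = 6216.

6216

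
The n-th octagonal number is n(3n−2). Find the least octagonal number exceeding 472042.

474416

Solve n(3n−2) > 472042 for integer n.
The largest n with value ≤ 472042 is 397 (since 472033 ≤ 472042 < 474416), so the first above is n = 398, value 474416.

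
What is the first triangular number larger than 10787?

10878

Solve n(n+1)/2 > 10787 for integer n.
The largest n with value ≤ 10787 is 146 (since 10731 ≤ 10787 < 10878), so the first above is n = 147, value 10878.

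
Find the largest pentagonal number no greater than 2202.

2147

Solve n(3n−1)/2 ≤ 2202 for integer n.
n = 38 gives 2147 ≤ 2202, while n = 39 gives 2262 > 2202; so the answer is 2147.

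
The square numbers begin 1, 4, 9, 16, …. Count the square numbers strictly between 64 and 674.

The n-th square number is n².
Smallest index with value > 64: n = 9 (giving 81).
Largest index with value < 674: n = 25 (giving 625).
Indices 9 through 25: 17 terms.

17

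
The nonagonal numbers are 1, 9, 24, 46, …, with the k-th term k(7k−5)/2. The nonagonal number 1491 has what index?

21

Set n(7n−5)/2 = 1491, giving 7n² − 5n − 2982 = 0.
So n = (5 + 289) / 14 = 294/14 = 21.
Check: 21·(7·21 − 5)/2 = 1491. ✓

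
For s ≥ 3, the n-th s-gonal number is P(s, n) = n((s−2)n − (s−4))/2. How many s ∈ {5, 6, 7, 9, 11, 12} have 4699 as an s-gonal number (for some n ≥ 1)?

1

s = 5: P(5, 56) = 4676 and P(5, 57) = 4845; 4699 is not s-gonal.
s = 6: P(6, 48) = 4560 and P(6, 49) = 4753; 4699 is not s-gonal.
s = 7: P(7, 43) = 4558 and P(7, 44) = 4774; 4699 is not s-gonal.
s = 9: P(9, 37) = 4699. ✓
s = 11: P(11, 32) = 4496 and P(11, 33) = 4785; 4699 is not s-gonal.
s = 12: P(12, 31) = 4681 and P(12, 32) = 4992; 4699 is not s-gonal.
Hits: s ∈ {9} → 1.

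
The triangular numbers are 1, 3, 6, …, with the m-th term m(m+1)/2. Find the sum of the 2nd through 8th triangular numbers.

119

Σ i(i+1)/2 = (Σi² + Σi) / 2 over i = 2..8.
Σi = 36 − 1 = 35 and Σi² = 204 − 1 = 203.
(1·203 + 1·35) / 2 = 238/2 = 119.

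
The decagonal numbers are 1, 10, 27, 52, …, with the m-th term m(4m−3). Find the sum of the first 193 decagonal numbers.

9603873

Σ i(4i−3) = 4Σi² − 3Σi over i = 1..193.
Σi = 18721 and Σi² = 2415009.
4·2415009 − 3·18721 = 9603873.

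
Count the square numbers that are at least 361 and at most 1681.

The n-th square number is n².
Smallest index with value ≥ 361: n = 19 (giving 361).
Largest index with value ≤ 1681: n = 41 (giving 1681).
Indices 19 through 41: 23 terms.

23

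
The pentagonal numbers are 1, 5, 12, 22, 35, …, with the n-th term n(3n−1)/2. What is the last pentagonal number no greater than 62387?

Solve n(3n−1)/2 ≤ 62387 for integer n.
n = 204 gives 62322 ≤ 62387, while n = 205 gives 62935 > 62387; so the answer is 62322.

62322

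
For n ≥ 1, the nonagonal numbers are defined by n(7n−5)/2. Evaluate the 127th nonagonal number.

56134

The 127th nonagonal number is n(7n−5)/2 with n = 127.
127·(7·127 − 5)/2 = 127·884/2 = 127·442 = 56134.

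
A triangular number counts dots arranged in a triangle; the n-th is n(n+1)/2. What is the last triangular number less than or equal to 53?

45

Solve n(n+1)/2 ≤ 53 for integer n.
n = 9 gives 45 ≤ 53, while n = 10 gives 55 > 53; so the answer is 45.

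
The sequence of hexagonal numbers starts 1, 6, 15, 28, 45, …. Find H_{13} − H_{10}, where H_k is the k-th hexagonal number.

13·(2·13 − 1) = 325 and 10·(2·10 − 1) = 190.
Difference: 325 − 190 = 135.

135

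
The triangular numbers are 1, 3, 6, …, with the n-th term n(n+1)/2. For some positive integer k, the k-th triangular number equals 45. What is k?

Set n(n+1)/2 = 45, giving n² + n − 90 = 0.
The discriminant is 1 + 8·45 = 361, and √361 = 19.
So n = (-1 + 19) / 2 = 18/2 = 9.

9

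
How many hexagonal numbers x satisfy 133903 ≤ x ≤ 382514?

The n-th hexagonal number is n(2n−1).
Smallest index with value ≥ 133903: n = 259 (giving 133903).
Largest index with value ≤ 382514: n = 437 (giving 381501).
Indices 259 through 437: 179 terms.

179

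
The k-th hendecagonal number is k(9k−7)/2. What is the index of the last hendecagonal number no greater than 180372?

Solve n(9n−7)/2 ≤ 180372 for integer n.
n = 200 gives 179300 ≤ 180372, while n = 201 gives 181101 > 180372; so the answer is index 200.

200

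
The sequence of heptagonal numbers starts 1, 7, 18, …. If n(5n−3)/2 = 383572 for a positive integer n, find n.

Set n(5n−3)/2 = 383572, giving 5n² − 3n − 767144 = 0.
The discriminant is 9 + 40·383572 = 15342889, and √15342889 = 3917.
So n = (3 + 3917) / 10 = 3920/10 = 392.

392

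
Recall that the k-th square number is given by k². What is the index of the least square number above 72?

Solve n² > 72 for integer n.
The largest n with value ≤ 72 is 8 (since 64 ≤ 72 < 81), so the first above is n = 9, value 81.

9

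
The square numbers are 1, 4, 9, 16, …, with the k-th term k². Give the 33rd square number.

The 33rd square number is n² with n = 33.
33² = 1089.

1089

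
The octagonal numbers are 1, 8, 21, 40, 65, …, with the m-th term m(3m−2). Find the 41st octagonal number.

4961

The 41st octagonal number is n(3n−2) with n = 41.
41·(3·41 − 2) = 41·121 = 4961.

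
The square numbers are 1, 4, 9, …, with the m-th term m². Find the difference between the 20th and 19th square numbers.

n² − (n−1)² = 2n − 1, so 20² − 19² = 2·20 − 1 = 39.

39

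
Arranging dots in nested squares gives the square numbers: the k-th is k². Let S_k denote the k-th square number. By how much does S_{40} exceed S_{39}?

n² − (n−1)² = 2n − 1, so 40² − 39² = 2·40 − 1 = 79.

79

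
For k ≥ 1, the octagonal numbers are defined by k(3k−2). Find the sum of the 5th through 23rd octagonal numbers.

Σ i(3i−2) = 3Σi² − 2Σi over i = 5..23.
Σi = 276 − 10 = 266 and Σi² = 4324 − 30 = 4294.
3·4294 − 2·266 = 12350.

12350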